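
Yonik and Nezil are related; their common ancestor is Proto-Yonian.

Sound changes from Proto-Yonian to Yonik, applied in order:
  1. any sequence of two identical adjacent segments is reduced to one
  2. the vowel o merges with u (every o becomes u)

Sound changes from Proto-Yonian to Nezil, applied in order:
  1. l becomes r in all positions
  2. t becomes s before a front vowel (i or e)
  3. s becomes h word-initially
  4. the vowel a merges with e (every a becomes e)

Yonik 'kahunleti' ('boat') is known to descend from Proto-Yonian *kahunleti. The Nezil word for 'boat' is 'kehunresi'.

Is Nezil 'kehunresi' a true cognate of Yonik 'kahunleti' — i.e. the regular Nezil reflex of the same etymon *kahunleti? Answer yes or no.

yes

Derive the expected Nezil reflex of *kahunleti:
Nezil: *kahunleti
  kahunleti → kahunreti   [unconditioned shift]
  kahunreti → kahunresi   [palatalisation]
  kahunresi (rule 3 does not apply)
  kahunresi → kehunresi   [vowel merger]
  giving Nezil kehunresi.
Nezil 'kehunresi' matches the regular reflex exactly, so the pair is cognate.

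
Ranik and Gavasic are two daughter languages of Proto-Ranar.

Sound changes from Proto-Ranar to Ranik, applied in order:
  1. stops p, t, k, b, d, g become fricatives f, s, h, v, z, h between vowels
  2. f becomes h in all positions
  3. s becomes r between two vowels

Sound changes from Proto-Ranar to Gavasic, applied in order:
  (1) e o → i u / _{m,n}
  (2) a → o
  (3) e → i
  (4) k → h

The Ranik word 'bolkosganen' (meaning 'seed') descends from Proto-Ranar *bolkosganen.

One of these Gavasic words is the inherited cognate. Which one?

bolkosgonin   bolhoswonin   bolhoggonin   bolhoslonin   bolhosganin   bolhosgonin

bolhosgonin

Gavasic: start from *bolkosganen.
  rule 1 (pre-nasal raising): bolkosganen → bolkosganin
  rule 2 (vowel merger): bolkosganin → bolkosgonin
  rule 3: no change — bolkosgonin
  rule 4 (unconditioned shift): bolkosgonin → bolhosgonin
  ⇒ Gavasic bolhosgonin
Among the options, 'bolhosgonin' alone shows every Gavasic change applied in order.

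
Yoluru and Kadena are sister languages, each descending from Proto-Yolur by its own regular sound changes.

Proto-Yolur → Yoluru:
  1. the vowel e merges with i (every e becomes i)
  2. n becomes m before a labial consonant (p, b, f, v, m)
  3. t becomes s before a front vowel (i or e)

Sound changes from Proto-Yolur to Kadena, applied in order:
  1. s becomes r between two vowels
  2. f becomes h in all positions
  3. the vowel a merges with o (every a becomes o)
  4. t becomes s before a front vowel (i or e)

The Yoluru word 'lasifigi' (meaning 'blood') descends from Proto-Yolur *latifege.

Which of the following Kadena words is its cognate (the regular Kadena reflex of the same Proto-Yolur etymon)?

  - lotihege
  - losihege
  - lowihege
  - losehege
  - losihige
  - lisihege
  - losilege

losihege

Kadena: *latifege > latihege > lotihege > losihege  (by unconditioned shift, vowel merger, palatalisation)
Among the options, 'losihege' alone shows every Kadena change applied in order.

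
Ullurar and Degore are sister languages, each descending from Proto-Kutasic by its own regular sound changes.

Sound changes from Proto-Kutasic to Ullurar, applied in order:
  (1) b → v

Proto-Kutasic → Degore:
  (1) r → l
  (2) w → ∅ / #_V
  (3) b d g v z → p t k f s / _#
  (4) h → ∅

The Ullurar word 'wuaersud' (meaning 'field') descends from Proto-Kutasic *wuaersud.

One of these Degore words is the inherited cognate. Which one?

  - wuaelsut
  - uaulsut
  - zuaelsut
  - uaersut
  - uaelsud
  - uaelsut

Degore: *wuaersud > wuaelsud > uaelsud > uaelsut  (by unconditioned shift, glide loss, final devoicing)
Only 'uaelsut' matches the regular Degore development of *wuaersud.

uaelsut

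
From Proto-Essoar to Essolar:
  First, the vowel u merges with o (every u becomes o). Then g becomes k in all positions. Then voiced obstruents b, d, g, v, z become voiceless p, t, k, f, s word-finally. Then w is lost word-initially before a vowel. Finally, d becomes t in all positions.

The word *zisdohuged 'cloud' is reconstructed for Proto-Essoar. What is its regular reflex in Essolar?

zistohoket

Essolar: start from *zisdohuged.
  rule 1 (vowel merger): zisdohuged → zisdohoged
  rule 2 (unconditioned shift): zisdohoged → zisdohoked
  rule 3 (final devoicing): zisdohoked → zisdohoket
  rule 4: no change — zisdohoket
  rule 5 (unconditioned shift): zisdohoket → zistohoket
  ⇒ Essolar zistohoket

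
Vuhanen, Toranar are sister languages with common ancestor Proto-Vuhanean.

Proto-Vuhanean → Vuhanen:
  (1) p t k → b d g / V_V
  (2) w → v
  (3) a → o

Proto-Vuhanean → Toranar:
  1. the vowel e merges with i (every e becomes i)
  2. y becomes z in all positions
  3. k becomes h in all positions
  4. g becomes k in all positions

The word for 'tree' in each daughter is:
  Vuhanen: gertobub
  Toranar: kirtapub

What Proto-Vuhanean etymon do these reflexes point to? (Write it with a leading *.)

Position 2: Vuhanen has e, Toranar has i. Vuhanen preserves e here (none of its changes turn any other segment into e), so the proto-segment is *e.
Position 5: Vuhanen has o, Toranar has a. Toranar preserves a here (none of its changes turn any other segment into a), so the proto-segment is *a.
Position 6: Vuhanen has b, Toranar has p. Toranar preserves p here (none of its changes turn any other segment into p), so the proto-segment is *p.
Continuing position by position gives *gertapub; check it forward:
Vuhanen: *gertapub > gertabub > gertobub  (by intervocalic voicing, vowel merger)
Toranar: start from *gertapub.
  rule 1 (vowel merger): gertapub → girtapub
  rule 2: no change — girtapub
  rule 3: no change — girtapub
  rule 4 (unconditioned shift): girtapub → kirtapub
  ⇒ Toranar kirtapub
Only *gertapub yields all of Vuhanen gertobub, Toranar kirtapub.

*gertapub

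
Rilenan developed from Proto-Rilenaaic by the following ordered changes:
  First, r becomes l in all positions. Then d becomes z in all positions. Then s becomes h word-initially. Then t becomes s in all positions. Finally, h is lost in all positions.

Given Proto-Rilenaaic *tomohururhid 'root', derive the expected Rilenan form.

somoululiz

Rilenan: *tomohururhid
  tomohururhid → tomohululhid   [unconditioned shift]
  tomohululhid → tomohululhiz   [unconditioned shift]
  tomohululhiz (rule 3 does not apply)
  tomohululhiz → somohululhiz   [unconditioned shift]
  somohululhiz → somoululiz   [h-loss]
  giving Rilenan somoululiz.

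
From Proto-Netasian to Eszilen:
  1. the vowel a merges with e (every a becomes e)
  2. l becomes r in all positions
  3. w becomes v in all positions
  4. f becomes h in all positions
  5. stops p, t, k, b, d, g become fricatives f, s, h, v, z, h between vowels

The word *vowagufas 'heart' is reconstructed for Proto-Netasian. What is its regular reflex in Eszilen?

vovehuhes

Eszilen: *vowagufas > vowegufes > vovegufes > voveguhes > vovehuhes  (by vowel merger, unconditioned shift, unconditioned shift, intervocalic lenition)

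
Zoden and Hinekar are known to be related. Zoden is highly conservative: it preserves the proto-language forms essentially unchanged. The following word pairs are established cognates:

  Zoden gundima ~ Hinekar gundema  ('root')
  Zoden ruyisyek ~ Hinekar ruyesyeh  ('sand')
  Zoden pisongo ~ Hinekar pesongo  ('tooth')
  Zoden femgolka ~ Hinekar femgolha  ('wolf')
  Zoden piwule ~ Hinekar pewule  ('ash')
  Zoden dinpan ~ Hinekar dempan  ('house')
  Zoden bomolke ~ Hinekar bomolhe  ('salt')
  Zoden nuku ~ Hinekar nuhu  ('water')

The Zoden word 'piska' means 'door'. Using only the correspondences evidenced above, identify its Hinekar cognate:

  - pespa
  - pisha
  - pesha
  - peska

ruyisyek ~ ruyesyeh, pisongo ~ pesongo — Zoden i corresponds to Hinekar e after a consonant, before a consonant other than r, m, n, p, b, f, v.
femgolka ~ femgolha — Zoden k corresponds to Hinekar h after a consonant, before a back vowel.
Applying these to Zoden 'piska':
  piska → peska   (i→e after a consonant, before a consonant other than r, m, n, p, b, f, v)
  peska → pesha   (k→h after a consonant, before a back vowel)
So the Hinekar cognate is 'pesha'.

pesha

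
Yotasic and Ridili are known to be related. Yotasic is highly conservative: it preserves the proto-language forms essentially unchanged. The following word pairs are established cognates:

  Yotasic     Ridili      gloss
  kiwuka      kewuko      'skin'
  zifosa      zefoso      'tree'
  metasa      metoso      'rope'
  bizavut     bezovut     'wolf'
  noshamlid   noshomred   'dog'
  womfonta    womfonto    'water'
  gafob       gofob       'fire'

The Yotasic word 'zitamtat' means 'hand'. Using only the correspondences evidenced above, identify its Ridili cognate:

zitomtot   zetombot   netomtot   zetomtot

zetomtot

kiwuka ~ kewuko, bizavut ~ bezovut — Yotasic i corresponds to Ridili e after a consonant, before a consonant other than r, m, n, p, b, f, v.
noshamlid ~ noshomred — Yotasic a corresponds to Ridili o after a consonant, before a nasal.
metasa ~ metoso — Yotasic a corresponds to Ridili o after a consonant, before a consonant other than r, m, n, p, b, f, v.
Applying these to Yotasic 'zitamtat':
  zitamtat → zetamtat   (i→e after a consonant, before a consonant other than r, m, n, p, b, f, v)
  zetamtat → zetomtat   (a→o after a consonant, before a nasal)
  zetomtat → zetomtot   (a→o after a consonant, before a consonant other than r, m, n, p, b, f, v)
So the Ridili cognate is 'zetomtot'.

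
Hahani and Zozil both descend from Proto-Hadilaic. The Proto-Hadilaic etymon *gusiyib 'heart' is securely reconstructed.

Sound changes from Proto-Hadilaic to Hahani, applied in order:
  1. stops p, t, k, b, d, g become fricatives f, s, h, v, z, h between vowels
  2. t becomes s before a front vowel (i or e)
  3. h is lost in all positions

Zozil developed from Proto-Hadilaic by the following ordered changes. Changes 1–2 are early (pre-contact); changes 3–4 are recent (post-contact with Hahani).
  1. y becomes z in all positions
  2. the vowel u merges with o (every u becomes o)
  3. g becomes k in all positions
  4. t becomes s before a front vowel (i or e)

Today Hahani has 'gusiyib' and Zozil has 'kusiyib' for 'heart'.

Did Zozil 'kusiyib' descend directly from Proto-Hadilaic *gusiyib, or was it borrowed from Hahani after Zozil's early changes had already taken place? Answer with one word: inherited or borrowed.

If inherited, *gusiyib would pass through all of Zozil's changes:
Zozil: *gusiyib > gusizib > gosizib > kosizib  (by unconditioned shift, vowel merger, unconditioned shift)
If borrowed from Hahani 'gusiyib' after the early changes, it would undergo only the recent ones:
  rule 3 (unconditioned shift): gusiyib → kusiyib
  rule 4 (palatalisation): no change (kusiyib)
  ⇒ as a loan: kusiyib
Zozil 'kusiyib' matches the loan outcome 'kusiyib', not the inherited 'kosizib' — it skipped the early Zozil changes, so it was borrowed from Hahani.

borrowed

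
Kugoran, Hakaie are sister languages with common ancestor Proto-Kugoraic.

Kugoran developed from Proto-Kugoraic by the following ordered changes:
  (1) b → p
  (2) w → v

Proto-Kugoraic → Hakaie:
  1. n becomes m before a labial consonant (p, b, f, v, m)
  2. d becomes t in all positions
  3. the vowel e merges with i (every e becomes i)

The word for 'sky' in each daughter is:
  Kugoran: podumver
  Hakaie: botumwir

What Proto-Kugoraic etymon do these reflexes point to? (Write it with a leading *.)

*bodumwer

Position 6: Kugoran has v, Hakaie has w. Hakaie preserves w here (none of its changes turn any other segment into w), so the proto-segment is *w.
Position 1: Kugoran has p, Hakaie has b. Hakaie preserves b here (none of its changes turn any other segment into b), so the proto-segment is *b.
Position 7: Kugoran has e, Hakaie has i. Kugoran preserves e here (none of its changes turn any other segment into e), so the proto-segment is *e.
Verify the candidate proto-form against each daughter:
Kugoran: *bodumwer > podumwer > podumver  (by unconditioned shift, unconditioned shift)
Hakaie: *bodumwer
  bodumwer (rule 1 does not apply)
  bodumwer → botumwer   [unconditioned shift]
  botumwer → botumwir   [vowel merger]
  giving Hakaie botumwir.
*bodumwer is the unique common source.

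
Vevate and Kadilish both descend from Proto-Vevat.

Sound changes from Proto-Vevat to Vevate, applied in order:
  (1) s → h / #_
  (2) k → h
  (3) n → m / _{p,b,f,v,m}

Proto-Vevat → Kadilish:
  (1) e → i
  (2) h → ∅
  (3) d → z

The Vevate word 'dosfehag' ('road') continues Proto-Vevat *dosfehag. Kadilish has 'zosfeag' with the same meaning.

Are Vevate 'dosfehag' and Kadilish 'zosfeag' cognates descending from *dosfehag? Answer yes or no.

Derive the expected Kadilish reflex of *dosfehag:
Kadilish: *dosfehag > dosfihag > dosfiag > zosfiag  (by vowel merger, h-loss, unconditioned shift)
The regular Kadilish reflex would be 'zosfiag', but the attested form is 'zosfeag'. The correspondence is irregular, so they are not cognates (the Kadilish form has a different source).

no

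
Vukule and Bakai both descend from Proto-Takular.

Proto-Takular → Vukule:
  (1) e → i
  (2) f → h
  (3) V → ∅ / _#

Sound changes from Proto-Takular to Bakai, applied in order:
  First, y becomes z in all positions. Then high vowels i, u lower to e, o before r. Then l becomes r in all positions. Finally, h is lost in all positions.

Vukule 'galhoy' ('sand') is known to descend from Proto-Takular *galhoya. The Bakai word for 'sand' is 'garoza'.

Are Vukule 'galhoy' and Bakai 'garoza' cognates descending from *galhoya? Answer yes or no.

Derive the expected Bakai reflex of *galhoya:
Bakai: *galhoya > galhoza > garhoza > garoza  (by unconditioned shift, unconditioned shift, h-loss)
Bakai 'garoza' matches the regular reflex exactly, so the pair is cognate.

yes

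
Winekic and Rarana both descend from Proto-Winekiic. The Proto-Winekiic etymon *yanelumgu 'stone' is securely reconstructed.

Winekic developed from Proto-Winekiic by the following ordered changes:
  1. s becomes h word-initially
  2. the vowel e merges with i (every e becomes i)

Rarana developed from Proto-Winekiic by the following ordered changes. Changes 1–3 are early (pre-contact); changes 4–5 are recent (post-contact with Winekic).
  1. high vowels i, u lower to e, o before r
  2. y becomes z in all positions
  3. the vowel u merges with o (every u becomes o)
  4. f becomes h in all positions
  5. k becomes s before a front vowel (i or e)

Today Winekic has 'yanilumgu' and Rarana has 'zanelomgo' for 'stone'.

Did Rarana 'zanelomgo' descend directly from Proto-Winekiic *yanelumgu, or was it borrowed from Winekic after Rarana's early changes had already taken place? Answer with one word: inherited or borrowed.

If inherited, *yanelumgu would pass through all of Rarana's changes:
Rarana: *yanelumgu
  yanelumgu (rule 1 does not apply)
  yanelumgu → zanelumgu   [unconditioned shift]
  zanelumgu → zanelomgo   [vowel merger]
  zanelomgo (rule 4 does not apply)
  zanelomgo (rule 5 does not apply)
  giving Rarana zanelomgo.
If borrowed from Winekic 'yanilumgu' after the early changes, it would undergo only the recent ones:
  rule 4 (unconditioned shift): no change (yanilumgu)
  rule 5 (palatalisation): no change (yanilumgu)
  ⇒ as a loan: yanilumgu
Rarana 'zanelomgo' matches the inherited outcome exactly, so it is an inherited cognate, not a loan.

inherited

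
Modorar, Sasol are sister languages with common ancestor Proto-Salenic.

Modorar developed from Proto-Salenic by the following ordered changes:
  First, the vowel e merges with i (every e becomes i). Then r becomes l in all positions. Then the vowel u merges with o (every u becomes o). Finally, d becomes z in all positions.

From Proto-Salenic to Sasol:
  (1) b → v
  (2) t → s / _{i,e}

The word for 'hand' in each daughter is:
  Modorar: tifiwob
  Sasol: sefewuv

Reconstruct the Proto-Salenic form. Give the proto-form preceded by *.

Position 7: Modorar has b, Sasol has v. Modorar preserves b here (none of its changes turn any other segment into b), so the proto-segment is *b.
Position 1: Modorar has t, Sasol has s. Modorar preserves t here (none of its changes turn any other segment into t), so the proto-segment is *t.
This points to *tefewub. Verify forward in each daughter:
Modorar: start from *tefewub.
  rule 1 (vowel merger): tefewub → tifiwub
  rule 2: no change — tifiwub
  rule 3 (vowel merger): tifiwub → tifiwob
  rule 4: no change — tifiwob
  ⇒ Modorar tifiwob
Sasol: start from *tefewub.
  rule 1 (unconditioned shift): tefewub → tefewuv
  rule 2 (palatalisation): tefewuv → sefewuv
  ⇒ Sasol sefewuv
No other proto-form is consistent with every reflex, so the reconstruction is *tefewub.

*tefewub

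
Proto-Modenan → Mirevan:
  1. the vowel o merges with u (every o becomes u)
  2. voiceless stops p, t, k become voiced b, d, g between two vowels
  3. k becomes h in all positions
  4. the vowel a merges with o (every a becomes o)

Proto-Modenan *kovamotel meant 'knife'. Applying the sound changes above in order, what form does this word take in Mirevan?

huvomudel

Mirevan: start from *kovamotel.
  rule 1 (vowel merger): kovamotel → kuvamutel
  rule 2 (intervocalic voicing): kuvamutel → kuvamudel
  rule 3 (unconditioned shift): kuvamudel → huvamudel
  rule 4 (vowel merger): huvamudel → huvomudel
  ⇒ Mirevan huvomudel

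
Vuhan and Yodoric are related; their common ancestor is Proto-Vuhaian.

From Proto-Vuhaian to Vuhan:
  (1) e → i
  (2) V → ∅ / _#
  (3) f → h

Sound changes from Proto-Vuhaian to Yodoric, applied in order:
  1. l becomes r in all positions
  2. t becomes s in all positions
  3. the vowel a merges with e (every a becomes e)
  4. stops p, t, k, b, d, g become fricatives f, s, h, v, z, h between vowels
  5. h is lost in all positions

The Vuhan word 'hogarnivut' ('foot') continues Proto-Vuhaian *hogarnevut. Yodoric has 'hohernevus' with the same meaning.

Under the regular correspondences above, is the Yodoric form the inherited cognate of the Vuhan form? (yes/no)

no

Derive the expected Yodoric reflex of *hogarnevut:
Yodoric: *hogarnevut > hogarnevus > hogernevus > hohernevus > oernevus  (by unconditioned shift, vowel merger, intervocalic lenition, h-loss)
The regular Yodoric reflex would be 'oernevus', but the attested form is 'hohernevus'. The correspondence is irregular, so they are not cognates (the Yodoric form has a different source).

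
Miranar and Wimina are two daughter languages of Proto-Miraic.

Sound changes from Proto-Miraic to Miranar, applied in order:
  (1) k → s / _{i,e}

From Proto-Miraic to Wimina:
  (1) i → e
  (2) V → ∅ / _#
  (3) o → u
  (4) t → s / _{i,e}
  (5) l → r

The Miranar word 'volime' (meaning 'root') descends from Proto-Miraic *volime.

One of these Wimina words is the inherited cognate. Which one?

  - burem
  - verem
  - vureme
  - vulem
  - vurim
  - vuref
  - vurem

vurem

Wimina: *volime
  volime → voleme   [vowel merger]
  voleme → volem   [apocope]
  volem → vulem   [vowel merger]
  vulem (rule 4 does not apply)
  vulem → vurem   [unconditioned shift]
  giving Wimina vurem.
Among the options, 'vurem' alone shows every Wimina change applied in order.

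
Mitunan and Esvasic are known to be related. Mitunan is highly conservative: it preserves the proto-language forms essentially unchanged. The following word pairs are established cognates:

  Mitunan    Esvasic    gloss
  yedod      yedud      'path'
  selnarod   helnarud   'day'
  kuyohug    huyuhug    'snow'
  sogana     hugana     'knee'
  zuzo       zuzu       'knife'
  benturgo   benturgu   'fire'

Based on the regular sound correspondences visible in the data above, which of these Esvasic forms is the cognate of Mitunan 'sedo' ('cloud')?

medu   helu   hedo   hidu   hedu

selnarod ~ helnarud — Mitunan s corresponds to Esvasic h word-initially before a front vowel.
zuzo ~ zuzu, benturgo ~ benturgu — Mitunan o corresponds to Esvasic u word-finally.
Applying these to Mitunan 'sedo':
  sedo → hedo   (s→h word-initially before a front vowel)
  hedo → hedu   (o→u word-finally)
So the Esvasic cognate is 'hedu'.

hedu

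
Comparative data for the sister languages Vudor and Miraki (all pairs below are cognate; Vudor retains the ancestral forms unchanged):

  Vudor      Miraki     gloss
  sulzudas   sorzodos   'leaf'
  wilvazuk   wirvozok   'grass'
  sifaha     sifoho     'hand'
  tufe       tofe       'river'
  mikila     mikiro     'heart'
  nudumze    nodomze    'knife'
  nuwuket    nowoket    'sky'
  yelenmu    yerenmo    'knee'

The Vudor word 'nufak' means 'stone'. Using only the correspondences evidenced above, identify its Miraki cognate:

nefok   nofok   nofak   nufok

tufe ~ tofe — Vudor u corresponds to Miraki o after a consonant, before a labial obstruent.
sulzudas ~ sorzodos, wilvazuk ~ wirvozok — Vudor a corresponds to Miraki o after a consonant, before a consonant other than r, m, n, p, b, f, v.
Applying these to Vudor 'nufak':
  nufak → nofak   (u→o after a consonant, before a labial obstruent)
  nofak → nofok   (a→o after a consonant, before a consonant other than r, m, n, p, b, f, v)
So the Miraki cognate is 'nofok'.

nofok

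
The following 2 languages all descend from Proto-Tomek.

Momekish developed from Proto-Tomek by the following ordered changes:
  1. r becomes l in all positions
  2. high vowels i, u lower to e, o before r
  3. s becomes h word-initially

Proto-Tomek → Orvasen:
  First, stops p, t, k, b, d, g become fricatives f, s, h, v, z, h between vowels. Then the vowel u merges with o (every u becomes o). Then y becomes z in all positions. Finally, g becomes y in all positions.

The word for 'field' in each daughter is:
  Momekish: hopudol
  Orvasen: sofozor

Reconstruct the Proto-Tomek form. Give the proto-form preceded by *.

Position 7: Momekish has l, Orvasen has r. Orvasen preserves r here (none of its changes turn any other segment into r), so the proto-segment is *r.
Position 3: Momekish has p, Orvasen has f. Momekish preserves p here (none of its changes turn any other segment into p), so the proto-segment is *p.
Position 4: Momekish has u, Orvasen has o. Momekish preserves u here (none of its changes turn any other segment into u), so the proto-segment is *u.
Verify the candidate proto-form against each daughter:
Momekish: *sopudor > sopudol > hopudol  (by unconditioned shift, debuccalisation)
Orvasen: start from *sopudor.
  rule 1 (intervocalic lenition): sopudor → sofuzor
  rule 2 (vowel merger): sofuzor → sofozor
  rule 3: no change — sofozor
  rule 4: no change — sofozor
  ⇒ Orvasen sofozor
Only *sopudor yields all of Momekish hopudol, Orvasen sofozor.

*sopudor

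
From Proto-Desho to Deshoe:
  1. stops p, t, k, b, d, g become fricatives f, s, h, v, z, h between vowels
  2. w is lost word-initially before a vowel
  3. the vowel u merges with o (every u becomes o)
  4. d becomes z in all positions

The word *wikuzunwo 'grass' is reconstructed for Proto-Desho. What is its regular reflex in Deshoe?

ihozonwo

Deshoe: *wikuzunwo
  wikuzunwo → wihuzunwo   [intervocalic lenition]
  wihuzunwo → ihuzunwo   [glide loss]
  ihuzunwo → ihozonwo   [vowel merger]
  ihozonwo (rule 4 does not apply)
  giving Deshoe ihozonwo.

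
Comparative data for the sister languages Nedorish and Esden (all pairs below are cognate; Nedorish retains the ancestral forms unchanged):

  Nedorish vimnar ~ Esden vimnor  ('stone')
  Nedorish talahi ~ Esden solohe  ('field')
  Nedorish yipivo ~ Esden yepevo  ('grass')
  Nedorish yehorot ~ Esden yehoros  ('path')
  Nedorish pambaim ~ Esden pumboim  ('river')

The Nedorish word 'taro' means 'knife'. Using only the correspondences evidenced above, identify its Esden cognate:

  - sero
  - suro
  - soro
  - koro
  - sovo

talahi ~ solohe — Nedorish t corresponds to Esden s word-initially before a back vowel.
vimnar ~ vimnor — Nedorish a corresponds to Esden o after a consonant, before r.
Applying these to Nedorish 'taro':
  taro → saro   (t→s word-initially before a back vowel)
  saro → soro   (a→o after a consonant, before r)
So the Esden cognate is 'soro'.

soro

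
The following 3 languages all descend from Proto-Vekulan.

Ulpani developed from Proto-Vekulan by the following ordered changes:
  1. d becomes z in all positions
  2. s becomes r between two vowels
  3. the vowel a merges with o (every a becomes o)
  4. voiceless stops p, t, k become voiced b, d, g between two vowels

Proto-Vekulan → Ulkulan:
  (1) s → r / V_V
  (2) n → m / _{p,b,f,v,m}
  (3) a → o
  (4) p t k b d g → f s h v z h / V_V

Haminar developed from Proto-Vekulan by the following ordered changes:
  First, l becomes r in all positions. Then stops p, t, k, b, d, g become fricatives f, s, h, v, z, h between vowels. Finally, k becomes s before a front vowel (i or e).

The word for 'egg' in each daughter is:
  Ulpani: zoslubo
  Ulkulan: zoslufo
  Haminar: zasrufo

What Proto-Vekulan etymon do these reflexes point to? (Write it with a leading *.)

*zaslupo

Position 2: Ulpani has o, Ulkulan has o, Haminar has a. Haminar preserves a here (none of its changes turn any other segment into a), so the proto-segment is *a.
Position 4: Ulpani has l, Ulkulan has l, Haminar has r. Ulpani preserves l here (none of its changes turn any other segment into l), so the proto-segment is *l.
Position 6: Ulpani has b, Ulkulan has f, Haminar has f. Taking the neighbouring segments as reconstructed: Ulpani b could go back to *p or *b; Ulkulan f could go back to *p or *f; Haminar f could go back to *p or *f — the one source consistent with every daughter is *p.
The remaining positions agree across the daughters. Check the candidate against every language:
Ulpani: *zaslupo
  zaslupo (rule 1 does not apply)
  zaslupo (rule 2 does not apply)
  zaslupo → zoslupo   [vowel merger]
  zoslupo → zoslubo   [intervocalic voicing]
  giving Ulpani zoslubo.
Ulkulan: start from *zaslupo.
  rule 1: no change — zaslupo
  rule 2: no change — zaslupo
  rule 3 (vowel merger): zaslupo → zoslupo
  rule 4 (intervocalic lenition): zoslupo → zoslufo
  ⇒ Ulkulan zoslufo
Haminar: start from *zaslupo.
  rule 1 (unconditioned shift): zaslupo → zasrupo
  rule 2 (intervocalic lenition): zasrupo → zasrufo
  rule 3: no change — zasrufo
  ⇒ Haminar zasrufo
No other proto-form is consistent with every reflex, so the reconstruction is *zaslupo.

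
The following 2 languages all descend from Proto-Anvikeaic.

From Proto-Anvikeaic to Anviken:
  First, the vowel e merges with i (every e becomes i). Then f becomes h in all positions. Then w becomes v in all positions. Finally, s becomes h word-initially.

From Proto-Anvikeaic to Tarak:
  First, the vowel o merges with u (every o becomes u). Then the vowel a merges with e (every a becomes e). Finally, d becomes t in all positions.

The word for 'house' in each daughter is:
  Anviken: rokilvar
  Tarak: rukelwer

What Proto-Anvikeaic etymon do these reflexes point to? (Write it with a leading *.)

*rokelwar

Position 6: Anviken has v, Tarak has w. Tarak preserves w here (none of its changes turn any other segment into w), so the proto-segment is *w.
Position 4: Anviken has i, Tarak has e. Taking the neighbouring segments as reconstructed: Anviken i could go back to *e or *i; Tarak e could go back to *a or *e — the one source consistent with every daughter is *e.
Position 7: Anviken has a, Tarak has e. Anviken preserves a here (none of its changes turn any other segment into a), so the proto-segment is *a.
Continuing position by position gives *rokelwar; check it forward:
Anviken: *rokelwar > rokilwar > rokilvar  (by vowel merger, unconditioned shift)
Tarak: *rokelwar > rukelwar > rukelwer  (by vowel merger, vowel merger)
*rokelwar is the unique common source.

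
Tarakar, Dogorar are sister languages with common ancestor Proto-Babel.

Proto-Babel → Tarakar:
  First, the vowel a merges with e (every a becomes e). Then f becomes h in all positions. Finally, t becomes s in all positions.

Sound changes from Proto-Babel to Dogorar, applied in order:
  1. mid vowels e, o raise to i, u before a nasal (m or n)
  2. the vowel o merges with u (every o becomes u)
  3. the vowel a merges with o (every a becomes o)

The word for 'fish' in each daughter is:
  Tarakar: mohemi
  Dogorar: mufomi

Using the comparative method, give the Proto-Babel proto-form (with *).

*mofami

Position 2: Tarakar has o, Dogorar has u. Tarakar preserves o here (none of its changes turn any other segment into o), so the proto-segment is *o.
Position 3: Tarakar has h, Dogorar has f. Dogorar preserves f here (none of its changes turn any other segment into f), so the proto-segment is *f.
This points to *mofami. Verify forward in each daughter:
Tarakar: start from *mofami.
  rule 1 (vowel merger): mofami → mofemi
  rule 2 (unconditioned shift): mofemi → mohemi
  rule 3: no change — mohemi
  ⇒ Tarakar mohemi
Dogorar: start from *mofami.
  rule 1: no change — mofami
  rule 2 (vowel merger): mofami → mufami
  rule 3 (vowel merger): mufami → mufomi
  ⇒ Dogorar mufomi
Only *mofami yields all of Tarakar mohemi, Dogorar mufomi.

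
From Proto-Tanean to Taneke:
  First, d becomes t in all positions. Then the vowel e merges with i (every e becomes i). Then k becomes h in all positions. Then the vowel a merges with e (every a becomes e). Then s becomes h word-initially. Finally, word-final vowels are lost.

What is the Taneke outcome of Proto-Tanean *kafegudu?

Taneke: start from *kafegudu.
  rule 1 (unconditioned shift): kafegudu → kafegutu
  rule 2 (vowel merger): kafegutu → kafigutu
  rule 3 (unconditioned shift): kafigutu → hafigutu
  rule 4 (vowel merger): hafigutu → hefigutu
  rule 5: no change — hefigutu
  rule 6 (apocope): hefigutu → hefigut
  ⇒ Taneke hefigut

hefigut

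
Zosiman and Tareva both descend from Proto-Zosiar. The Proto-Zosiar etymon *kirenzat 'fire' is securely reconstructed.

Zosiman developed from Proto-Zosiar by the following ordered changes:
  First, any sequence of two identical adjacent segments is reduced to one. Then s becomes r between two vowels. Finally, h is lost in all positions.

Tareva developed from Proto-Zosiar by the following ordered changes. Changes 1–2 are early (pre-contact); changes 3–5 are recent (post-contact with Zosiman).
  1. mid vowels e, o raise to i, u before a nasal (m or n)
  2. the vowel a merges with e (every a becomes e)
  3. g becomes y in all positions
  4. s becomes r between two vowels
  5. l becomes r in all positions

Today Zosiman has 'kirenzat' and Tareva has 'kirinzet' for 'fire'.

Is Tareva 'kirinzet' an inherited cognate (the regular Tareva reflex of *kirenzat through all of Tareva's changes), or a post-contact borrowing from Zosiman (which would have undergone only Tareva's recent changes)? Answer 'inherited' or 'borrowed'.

If inherited, *kirenzat would pass through all of Tareva's changes:
Tareva: *kirenzat > kirinzat > kirinzet  (by pre-nasal raising, vowel merger)
If borrowed from Zosiman 'kirenzat' after the early changes, it would undergo only the recent ones:
  rule 3 (unconditioned shift): no change (kirenzat)
  rule 4 (rhotacism): no change (kirenzat)
  rule 5 (unconditioned shift): no change (kirenzat)
  ⇒ as a loan: kirenzat
Tareva 'kirinzet' matches the inherited outcome exactly, so it is an inherited cognate, not a loan.

inherited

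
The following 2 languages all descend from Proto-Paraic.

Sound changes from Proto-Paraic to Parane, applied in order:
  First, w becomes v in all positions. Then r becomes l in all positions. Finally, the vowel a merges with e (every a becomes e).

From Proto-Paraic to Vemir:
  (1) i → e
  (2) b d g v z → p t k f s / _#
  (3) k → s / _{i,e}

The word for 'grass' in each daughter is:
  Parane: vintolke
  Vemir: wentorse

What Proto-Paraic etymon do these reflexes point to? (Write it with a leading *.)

Position 7: Parane has k, Vemir has s. Parane preserves k here (none of its changes turn any other segment into k), so the proto-segment is *k.
Position 2: Parane has i, Vemir has e. Parane preserves i here (none of its changes turn any other segment into i), so the proto-segment is *i.
Continuing position by position gives *wintorke; check it forward:
Parane: *wintorke
  wintorke → vintorke   [unconditioned shift]
  vintorke → vintolke   [unconditioned shift]
  vintolke (rule 3 does not apply)
  giving Parane vintolke.
Vemir: *wintorke
  wintorke → wentorke   [vowel merger]
  wentorke (rule 2 does not apply)
  wentorke → wentorse   [palatalisation]
  giving Vemir wentorse.
*wintorke is the unique common source.

*wintorke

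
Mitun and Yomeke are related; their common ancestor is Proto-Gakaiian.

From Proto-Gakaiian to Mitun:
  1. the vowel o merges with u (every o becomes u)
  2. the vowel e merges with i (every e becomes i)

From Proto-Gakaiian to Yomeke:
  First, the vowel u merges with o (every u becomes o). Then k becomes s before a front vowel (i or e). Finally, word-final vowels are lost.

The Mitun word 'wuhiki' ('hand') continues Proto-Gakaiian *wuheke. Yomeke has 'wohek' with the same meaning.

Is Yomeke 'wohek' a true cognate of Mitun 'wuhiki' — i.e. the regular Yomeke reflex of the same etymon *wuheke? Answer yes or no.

no

Derive the expected Yomeke reflex of *wuheke:
Yomeke: start from *wuheke.
  rule 1 (vowel merger): wuheke → woheke
  rule 2 (palatalisation): woheke → wohese
  rule 3 (apocope): wohese → wohes
  ⇒ Yomeke wohes
The regular Yomeke reflex would be 'wohes', but the attested form is 'wohek'. The correspondence is irregular, so they are not cognates (the Yomeke form has a different source).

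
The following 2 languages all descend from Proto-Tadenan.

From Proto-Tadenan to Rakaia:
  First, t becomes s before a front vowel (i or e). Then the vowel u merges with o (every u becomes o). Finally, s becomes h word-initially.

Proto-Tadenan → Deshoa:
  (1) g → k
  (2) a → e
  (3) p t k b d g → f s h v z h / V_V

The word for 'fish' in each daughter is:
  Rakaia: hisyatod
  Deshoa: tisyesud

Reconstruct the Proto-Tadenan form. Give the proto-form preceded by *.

Position 5: Rakaia has a, Deshoa has e. Rakaia preserves a here (none of its changes turn any other segment into a), so the proto-segment is *a.
Position 1: Rakaia has h, Deshoa has t. Deshoa preserves t here (none of its changes turn any other segment into t), so the proto-segment is *t.
Verify the candidate proto-form against each daughter:
Rakaia: *tisyatud > sisyatud > sisyatod > hisyatod  (by palatalisation, vowel merger, debuccalisation)
Deshoa: *tisyatud
  tisyatud (rule 1 does not apply)
  tisyatud → tisyetud   [vowel merger]
  tisyetud → tisyesud   [intervocalic lenition]
  giving Deshoa tisyesud.
*tisyatud is the unique common source.

*tisyatud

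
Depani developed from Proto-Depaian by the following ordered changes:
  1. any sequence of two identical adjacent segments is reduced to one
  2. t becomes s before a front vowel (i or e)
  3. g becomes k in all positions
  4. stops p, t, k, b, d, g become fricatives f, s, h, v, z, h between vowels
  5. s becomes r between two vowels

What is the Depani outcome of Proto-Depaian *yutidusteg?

Depani: *yutidusteg > yusidusseg > yusidussek > yusizussek > yurizussek  (by palatalisation, unconditioned shift, intervocalic lenition, rhotacism)

yurizussek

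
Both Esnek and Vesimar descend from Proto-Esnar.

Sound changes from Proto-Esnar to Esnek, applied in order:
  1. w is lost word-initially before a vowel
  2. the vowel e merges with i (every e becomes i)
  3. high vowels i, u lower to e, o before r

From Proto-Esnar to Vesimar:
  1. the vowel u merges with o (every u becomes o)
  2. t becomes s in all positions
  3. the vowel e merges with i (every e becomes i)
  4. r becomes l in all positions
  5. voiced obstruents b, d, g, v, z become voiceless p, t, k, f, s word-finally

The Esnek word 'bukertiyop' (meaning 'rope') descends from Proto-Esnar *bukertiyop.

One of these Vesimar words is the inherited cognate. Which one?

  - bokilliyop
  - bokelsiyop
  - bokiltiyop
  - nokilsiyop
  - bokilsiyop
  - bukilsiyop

Vesimar: *bukertiyop > bokertiyop > bokersiyop > bokirsiyop > bokilsiyop  (by vowel merger, unconditioned shift, vowel merger, unconditioned shift)
Only 'bokilsiyop' matches the regular Vesimar development of *bukertiyop.

bokilsiyop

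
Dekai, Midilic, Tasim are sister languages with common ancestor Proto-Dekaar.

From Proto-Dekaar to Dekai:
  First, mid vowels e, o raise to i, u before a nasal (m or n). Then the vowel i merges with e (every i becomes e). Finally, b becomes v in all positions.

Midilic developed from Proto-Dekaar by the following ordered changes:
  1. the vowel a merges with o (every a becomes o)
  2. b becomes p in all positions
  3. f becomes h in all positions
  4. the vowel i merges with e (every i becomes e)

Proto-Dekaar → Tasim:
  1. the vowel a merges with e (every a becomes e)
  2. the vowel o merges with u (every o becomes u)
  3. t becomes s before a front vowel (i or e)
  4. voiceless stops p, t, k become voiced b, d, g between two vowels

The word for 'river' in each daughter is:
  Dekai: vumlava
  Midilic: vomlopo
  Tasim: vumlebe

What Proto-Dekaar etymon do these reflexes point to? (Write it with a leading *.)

*vomlaba

Position 7: Dekai has a, Midilic has o, Tasim has e. Dekai preserves a here (none of its changes turn any other segment into a), so the proto-segment is *a.
Position 2: Dekai has u, Midilic has o, Tasim has u. Taking the neighbouring segments as reconstructed: Dekai u could go back to *o or *u; Midilic o could go back to *a or *o; Tasim u could go back to *o or *u — the one source consistent with every daughter is *o.
Position 6: Dekai has v, Midilic has p, Tasim has b. Taking the neighbouring segments as reconstructed: Dekai v could go back to *b or *v; Midilic p could go back to *p or *b; Tasim b could go back to *p or *b — the one source consistent with every daughter is *b.
This points to *vomlaba. Verify forward in each daughter:
Dekai: start from *vomlaba.
  rule 1 (pre-nasal raising): vomlaba → vumlaba
  rule 2: no change — vumlaba
  rule 3 (unconditioned shift): vumlaba → vumlava
  ⇒ Dekai vumlava
Midilic: start from *vomlaba.
  rule 1 (vowel merger): vomlaba → vomlobo
  rule 2 (unconditioned shift): vomlobo → vomlopo
  rule 3: no change — vomlopo
  rule 4: no change — vomlopo
  ⇒ Midilic vomlopo
Tasim: *vomlaba > vomlebe > vumlebe  (by vowel merger, vowel merger)
*vomlaba is the unique common source.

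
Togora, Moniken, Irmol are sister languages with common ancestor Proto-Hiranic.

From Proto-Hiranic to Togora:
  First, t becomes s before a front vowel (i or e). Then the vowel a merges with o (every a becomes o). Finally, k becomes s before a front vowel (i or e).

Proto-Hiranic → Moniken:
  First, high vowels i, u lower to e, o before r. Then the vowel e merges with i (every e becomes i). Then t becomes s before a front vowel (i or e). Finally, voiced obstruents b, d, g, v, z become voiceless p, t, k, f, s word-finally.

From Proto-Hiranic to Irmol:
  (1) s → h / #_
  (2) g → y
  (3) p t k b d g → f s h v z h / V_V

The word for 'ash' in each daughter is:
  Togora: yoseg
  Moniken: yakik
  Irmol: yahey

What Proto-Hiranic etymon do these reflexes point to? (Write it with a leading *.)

*yakeg

Position 4: Togora has e, Moniken has i, Irmol has e. Togora preserves e here (none of its changes turn any other segment into e), so the proto-segment is *e.
Position 5: Togora has g, Moniken has k, Irmol has y. Togora preserves g here (none of its changes turn any other segment into g), so the proto-segment is *g.
This points to *yakeg. Verify forward in each daughter:
Togora: *yakeg
  yakeg (rule 1 does not apply)
  yakeg → yokeg   [vowel merger]
  yokeg → yoseg   [palatalisation]
  giving Togora yoseg.
Moniken: *yakeg
  yakeg (rule 1 does not apply)
  yakeg → yakig   [vowel merger]
  yakig (rule 3 does not apply)
  yakig → yakik   [final devoicing]
  giving Moniken yakik.
Irmol: *yakeg
  yakeg (rule 1 does not apply)
  yakeg → yakey   [unconditioned shift]
  yakey → yahey   [intervocalic lenition]
  giving Irmol yahey.
*yakeg is the unique common source.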